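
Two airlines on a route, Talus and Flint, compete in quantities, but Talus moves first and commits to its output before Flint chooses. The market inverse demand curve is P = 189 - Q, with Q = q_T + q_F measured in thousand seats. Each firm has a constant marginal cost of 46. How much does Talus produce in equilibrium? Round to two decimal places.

71.50

The follower Flint best-responds to any q_T: π_F = (189 - Q)q_F - 46q_F.
Setting the follower's marginal profit to zero, 143 - q_T - 2q_F = 0, i.e. q_F = (143 - q_T)/2.
The leader anticipates this reaction. Substituting into P = 189 - Q gives P = 235/2 - (1/2)q_T, so π_T = (235/2 - (1/2)q_T)q_T - 46q_T.
The leader's first-order condition 143/2 - q_T = 0 yields q_T = 143/2.
Then q_F = (143 - 143/2)/2 = 143/4.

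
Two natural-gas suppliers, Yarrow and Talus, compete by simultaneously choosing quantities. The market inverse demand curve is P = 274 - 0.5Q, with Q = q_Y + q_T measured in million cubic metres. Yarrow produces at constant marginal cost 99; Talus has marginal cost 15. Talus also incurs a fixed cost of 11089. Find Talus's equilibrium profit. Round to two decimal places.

15055.22

Yarrow's profit: π_Y = (274 - 0.5Q)q_Y - (99q_Y). Setting ∂π_Y/∂q_Y = 0: 175 - q_Y - (1/2)(q_T) = 0.
Talus's first-order condition: 259 - q_T - (1/2)(q_Y) = 0.
So q_Y = (175 - (1/2)q_T) and q_T = (259 - (1/2)q_Y).
Solving the pair: q_Y = 182/3, q_T = 686/3.
Price P = 274 - (1/2)·(868/3) = 388/3.
Talus's profit: (388/3 - 15)·(686/3) - 11089 = 15055.2222.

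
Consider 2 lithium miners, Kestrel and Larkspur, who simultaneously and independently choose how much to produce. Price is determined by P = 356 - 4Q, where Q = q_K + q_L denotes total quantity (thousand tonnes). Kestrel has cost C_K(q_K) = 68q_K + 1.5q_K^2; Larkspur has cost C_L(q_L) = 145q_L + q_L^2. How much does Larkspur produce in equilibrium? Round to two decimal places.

Kestrel's profit: π_K = (356 - 4Q)q_K - (68q_K + (3/2)q_K²). Setting ∂π_K/∂q_K = 0: 288 - 11q_K - 4(q_L) = 0.
Larkspur's first-order condition: 211 - 10q_L - 4(q_K) = 0.
Rearranging gives the reaction functions q_K = (288 - 4q_L)/11 and q_L = (211 - 4q_K)/10.
Solving the pair: q_K = 1018/47, q_L = 1169/94.

12.44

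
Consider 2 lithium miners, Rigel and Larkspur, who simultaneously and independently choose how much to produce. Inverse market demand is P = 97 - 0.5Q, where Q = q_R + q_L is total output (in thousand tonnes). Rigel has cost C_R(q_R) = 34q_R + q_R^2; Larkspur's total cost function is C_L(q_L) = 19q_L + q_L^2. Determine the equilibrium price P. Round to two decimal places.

76.86

Rigel's profit: π_R = (97 - 0.5Q)q_R - (34q_R + q_R²). Setting ∂π_R/∂q_R = 0: 63 - 3q_R - (1/2)(q_L) = 0.
Larkspur's profit: π_L = (97 - 0.5Q)q_L - (19q_L + q_L²). Setting ∂π_L/∂q_L = 0: 78 - 3q_L - (1/2)(q_R) = 0.
Rearranging gives the reaction functions q_R = (63 - (1/2)q_L)/3 and q_L = (78 - (1/2)q_R)/3.
Solving the pair: q_R = 120/7, q_L = 162/7.
Total output Q = 282/7, so price P = 97 - (1/2)·(282/7) = 538/7.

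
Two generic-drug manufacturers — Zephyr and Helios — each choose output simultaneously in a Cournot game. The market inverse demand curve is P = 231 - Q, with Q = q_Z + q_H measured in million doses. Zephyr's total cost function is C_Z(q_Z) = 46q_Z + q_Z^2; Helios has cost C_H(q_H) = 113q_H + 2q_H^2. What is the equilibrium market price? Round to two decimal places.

Zephyr's profit: π_Z = (231 - Q)q_Z - (46q_Z + q_Z²). Setting ∂π_Z/∂q_Z = 0: 185 - 4q_Z - (q_H) = 0.
Helios's profit: π_H = (231 - Q)q_H - (113q_H + 2q_H²). Setting ∂π_H/∂q_H = 0: 118 - 6q_H - (q_Z) = 0.
Best responses: q_Z = (185 - q_H)/4, q_H = (118 - q_Z)/6.
Solving the pair: q_Z = 992/23, q_H = 287/23.
Total output Q = 1279/23, so price P = 231 - 1279/23 = 175.3913.

175.39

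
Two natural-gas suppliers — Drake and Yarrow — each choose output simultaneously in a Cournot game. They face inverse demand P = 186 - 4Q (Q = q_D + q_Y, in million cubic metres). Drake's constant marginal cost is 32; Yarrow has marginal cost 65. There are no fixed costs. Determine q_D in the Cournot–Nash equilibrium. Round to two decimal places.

Drake's profit: π_D = (186 - 4Q)q_D - (32q_D). Setting ∂π_D/∂q_D = 0: 154 - 8q_D - 4(q_Y) = 0.
Yarrow's first-order condition: 121 - 8q_Y - 4(q_D) = 0.
Rearranging gives the reaction functions q_D = (154 - 4q_Y)/8 and q_Y = (121 - 4q_D)/8.
Solving the pair: q_D = 187/12, q_Y = 22/3.

15.58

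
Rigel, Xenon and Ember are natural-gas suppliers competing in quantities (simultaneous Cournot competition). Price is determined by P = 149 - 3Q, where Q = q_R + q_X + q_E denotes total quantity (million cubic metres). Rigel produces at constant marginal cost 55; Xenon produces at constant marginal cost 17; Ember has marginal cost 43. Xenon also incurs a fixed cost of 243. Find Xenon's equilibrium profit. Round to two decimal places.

557.33

Rigel's profit: π_R = (149 - 3Q)q_R - (55q_R). Setting ∂π_R/∂q_R = 0: 94 - 6q_R - 3(q_X + q_E) = 0.
Xenon's first-order condition: 132 - 6q_X - 3(q_R + q_E) = 0.
Ember's first-order condition: 106 - 6q_E - 3(q_R + q_X) = 0.
Adding the 3 first-order conditions: 332 − 12Q = 0, so Q = 83/3.
Back-substituting: q_R = (94 − 83)/3 = 11/3, q_X = (132 − 83)/3 = 49/3, q_E = (106 − 83)/3 = 23/3.
Price P = 149 - 3·(83/3) = 66.
Xenon's profit: (66 - 17)·(49/3) - 243 = 1672/3.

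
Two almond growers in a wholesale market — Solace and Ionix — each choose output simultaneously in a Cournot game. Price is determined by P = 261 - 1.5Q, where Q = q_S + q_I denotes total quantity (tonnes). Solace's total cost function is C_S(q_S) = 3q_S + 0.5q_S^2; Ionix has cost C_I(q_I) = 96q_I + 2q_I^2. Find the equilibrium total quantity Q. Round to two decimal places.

71.13

Solace's profit: π_S = (261 - 1.5Q)q_S - (3q_S + (1/2)q_S²). Setting ∂π_S/∂q_S = 0: 258 - 4q_S - (3/2)(q_I) = 0.
Ionix's profit: π_I = (261 - 1.5Q)q_I - (96q_I + 2q_I²). Setting ∂π_I/∂q_I = 0: 165 - 7q_I - (3/2)(q_S) = 0.
Rearranging gives the reaction functions q_S = (258 - (3/2)q_I)/4 and q_I = (165 - (3/2)q_S)/7.
Substituting one into the other gives q_S = 60.5243 and q_I = 1092/103.
Total output Q = 60.5243 + 1092/103 = 71.1262.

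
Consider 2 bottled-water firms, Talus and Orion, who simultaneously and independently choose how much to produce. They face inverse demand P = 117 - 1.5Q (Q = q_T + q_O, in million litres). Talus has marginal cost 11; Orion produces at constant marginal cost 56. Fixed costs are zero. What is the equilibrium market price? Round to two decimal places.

61.33

Talus's profit: π_T = (117 - 1.5Q)q_T - (11q_T). Setting ∂π_T/∂q_T = 0: 106 - 3q_T - (3/2)(q_O) = 0.
Orion's first-order condition: 61 - 3q_O - (3/2)(q_T) = 0.
Best responses: q_T = (106 - (3/2)q_O)/3, q_O = (61 - (3/2)q_T)/3.
Solving the pair: q_T = 302/9, q_O = 32/9.
Total output Q = 334/9, so price P = 117 - (3/2)·(334/9) = 184/3.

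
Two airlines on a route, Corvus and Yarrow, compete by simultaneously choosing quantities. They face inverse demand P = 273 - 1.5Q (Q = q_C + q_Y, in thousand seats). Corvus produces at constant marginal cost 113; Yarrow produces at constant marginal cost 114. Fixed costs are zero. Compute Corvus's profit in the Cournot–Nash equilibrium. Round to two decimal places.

1920.07

Corvus's profit: π_C = (273 - 1.5Q)q_C - (113q_C). Setting ∂π_C/∂q_C = 0: 160 - 3q_C - (3/2)(q_Y) = 0.
Yarrow's first-order condition: 159 - 3q_Y - (3/2)(q_C) = 0.
So q_C = (160 - (3/2)q_Y)/3 and q_Y = (159 - (3/2)q_C)/3.
Substituting one into the other gives q_C = 322/9 and q_Y = 316/9.
Price P = 273 - (3/2)·(638/9) = 500/3.
Corvus's profit: (500/3 - 113)·(322/9) = 1920.0741.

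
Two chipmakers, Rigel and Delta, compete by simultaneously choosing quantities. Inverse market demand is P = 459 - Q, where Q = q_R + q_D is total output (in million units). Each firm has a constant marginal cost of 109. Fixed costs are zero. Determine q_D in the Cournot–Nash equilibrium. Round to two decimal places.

116.67

Each firm earns π_i = (459 - Q)q_i - 109q_i.
First-order condition (treating rivals' output as given): 350 - 2q_i - q_j = 0.
By symmetry each firm produces the same amount; substituting q_j = q_i yields q_i = 350/3.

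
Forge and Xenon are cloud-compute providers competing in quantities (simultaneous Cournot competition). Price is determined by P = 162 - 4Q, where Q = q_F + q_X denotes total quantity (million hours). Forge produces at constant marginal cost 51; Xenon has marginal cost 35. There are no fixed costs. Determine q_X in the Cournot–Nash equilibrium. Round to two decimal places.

Forge's profit: π_F = (162 - 4Q)q_F - (51q_F). Setting ∂π_F/∂q_F = 0: 111 - 8q_F - 4(q_X) = 0.
Xenon's profit: π_X = (162 - 4Q)q_X - (35q_X). Setting ∂π_X/∂q_X = 0: 127 - 8q_X - 4(q_F) = 0.
Best responses: q_F = (111 - 4q_X)/8, q_X = (127 - 4q_F)/8.
Solving the pair: q_F = 95/12, q_X = 143/12.

11.92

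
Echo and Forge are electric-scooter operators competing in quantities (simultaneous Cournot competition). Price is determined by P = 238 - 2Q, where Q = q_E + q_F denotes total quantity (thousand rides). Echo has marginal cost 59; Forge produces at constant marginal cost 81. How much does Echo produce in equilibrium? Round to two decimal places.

33.50

Echo's profit: π_E = (238 - 2Q)q_E - (59q_E). Setting ∂π_E/∂q_E = 0: 179 - 4q_E - 2(q_F) = 0.
Forge's first-order condition: 157 - 4q_F - 2(q_E) = 0.
Rearranging gives the reaction functions q_E = (179 - 2q_F)/4 and q_F = (157 - 2q_E)/4.
Substituting one into the other gives q_E = 67/2 and q_F = 45/2.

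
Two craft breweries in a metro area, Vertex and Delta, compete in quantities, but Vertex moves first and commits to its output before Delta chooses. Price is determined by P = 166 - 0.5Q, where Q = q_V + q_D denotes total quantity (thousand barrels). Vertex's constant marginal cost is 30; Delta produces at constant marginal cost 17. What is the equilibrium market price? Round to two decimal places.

The follower Delta best-responds to any q_V: π_D = (166 - 0.5Q)q_D - 17q_D.
Follower FOC: 149 - (1/2)q_V - q_D = 0, so q_D(q_V) = (149 - (1/2)q_V).
The leader anticipates this reaction. Substituting into P = 166 - 0.5Q gives P = 183/2 - (1/4)q_V, so π_V = (183/2 - (1/4)q_V)q_V - 30q_V.
Leader FOC: 123/2 - (1/2)q_V = 0, so q_V = 123.
Then q_D = (149 - (1/2)·123) = 175/2.
Total output Q = 421/2, so price P = 166 - (1/2)·(421/2) = 243/4.

60.75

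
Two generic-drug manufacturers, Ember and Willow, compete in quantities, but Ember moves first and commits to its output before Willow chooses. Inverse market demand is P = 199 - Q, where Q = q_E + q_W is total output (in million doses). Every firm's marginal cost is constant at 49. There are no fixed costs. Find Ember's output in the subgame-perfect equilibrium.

75

Solve by backward induction. Given q_E, the follower Willow maximises π_W = (199 - q_E - q_W)q_W - 49q_W.
Follower FOC: 150 - q_E - 2q_W = 0, so q_W(q_E) = (150 - q_E)/2.
The leader anticipates this reaction. Substituting into P = 199 - Q gives P = 124 - (1/2)q_E, so π_E = (124 - (1/2)q_E)q_E - 49q_E.
The leader's first-order condition 75 - q_E = 0 yields q_E = 75.
Then q_W = (150 - 75)/2 = 75/2.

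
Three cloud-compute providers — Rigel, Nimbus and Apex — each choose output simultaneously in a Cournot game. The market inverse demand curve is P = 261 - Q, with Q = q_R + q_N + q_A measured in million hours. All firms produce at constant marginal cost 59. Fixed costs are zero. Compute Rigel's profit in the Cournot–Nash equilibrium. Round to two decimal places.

2550.25

A representative firm's profit is π_i = q_i(261 - Q) - 59q_i.
First-order condition (treating rivals' output as given): 202 - 2q_i - Σ_{j≠i} q_j = 0.
With identical firms every q_j equals q_i, so Σ_{j≠i} q_j = 2q_i and 202 = 4q_i, giving q_i = 101/2.
Price P = 261 - 303/2 = 219/2.
Rigel's profit: (219/2 - 59)·(101/2) = 2550.2500.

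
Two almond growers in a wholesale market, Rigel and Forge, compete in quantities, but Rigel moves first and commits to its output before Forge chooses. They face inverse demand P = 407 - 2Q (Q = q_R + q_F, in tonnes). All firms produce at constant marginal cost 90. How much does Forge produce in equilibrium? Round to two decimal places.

39.63

The follower Forge best-responds to any q_R: π_F = (407 - 2Q)q_F - 90q_F.
Setting the follower's marginal profit to zero, 317 - 2q_R - 4q_F = 0, i.e. q_F = (317 - 2q_R)/4.
Rigel substitutes q_F(q_R) into its own profit: π_R = q_R(407 - 2q_R - (317 - 2q_R)/2) - 90q_R = (497/2 - q_R)q_R - 90q_R.
Maximising: ∂π_R/∂q_R = 317/2 - 2q_R = 0, giving q_R = 317/4.
Then q_F = (317 - 2·(317/4))/4 = 317/8.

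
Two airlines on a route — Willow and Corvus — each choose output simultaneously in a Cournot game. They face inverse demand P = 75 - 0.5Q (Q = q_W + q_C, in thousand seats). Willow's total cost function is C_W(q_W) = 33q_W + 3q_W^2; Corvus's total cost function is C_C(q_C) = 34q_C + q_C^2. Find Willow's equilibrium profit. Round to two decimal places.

Willow's profit: π_W = (75 - 0.5Q)q_W - (33q_W + 3q_W²). Setting ∂π_W/∂q_W = 0: 42 - 7q_W - (1/2)(q_C) = 0.
Corvus's first-order condition: 41 - 3q_C - (1/2)(q_W) = 0.
Best responses: q_W = (42 - (1/2)q_C)/7, q_C = (41 - (1/2)q_W)/3.
Substituting one into the other gives q_W = 422/83 and q_C = 1064/83.
Price P = 75 - (1/2)·(1486/83) = 66.0482.
Willow's profit: 66.0482·(422/83) - 33·(422/83) - 3(422/83)² = 90.4767.

90.48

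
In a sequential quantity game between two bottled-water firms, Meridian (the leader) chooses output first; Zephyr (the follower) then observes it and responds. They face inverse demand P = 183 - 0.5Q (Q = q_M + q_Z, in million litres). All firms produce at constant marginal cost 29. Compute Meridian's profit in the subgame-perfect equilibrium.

5929

The follower Zephyr best-responds to any q_M: π_Z = (183 - 0.5Q)q_Z - 29q_Z.
∂π_Z/∂q_Z = 154 - (1/2)q_M - q_Z = 0 gives the reaction function q_Z = (154 - (1/2)q_M).
Meridian substitutes q_Z(q_M) into its own profit: π_M = q_M(183 - (1/2)q_M - (154 - (1/2)q_M)/2) - 29q_M = (106 - (1/4)q_M)q_M - 29q_M.
Leader FOC: 77 - (1/2)q_M = 0, so q_M = 154.
Then q_Z = (154 - (1/2)·154) = 77.
Price P = 183 - (1/2)·231 = 135/2.
Meridian's profit: (135/2 - 29)·154 = 5929.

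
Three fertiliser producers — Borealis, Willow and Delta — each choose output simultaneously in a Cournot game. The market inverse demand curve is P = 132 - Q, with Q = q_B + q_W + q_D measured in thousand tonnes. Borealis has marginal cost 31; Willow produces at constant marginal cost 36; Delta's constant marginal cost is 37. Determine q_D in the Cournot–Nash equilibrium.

Borealis's profit: π_B = (132 - Q)q_B - (31q_B). Setting ∂π_B/∂q_B = 0: 101 - 2q_B - (q_W + q_D) = 0.
Willow's first-order condition: 96 - 2q_W - (q_B + q_D) = 0.
Delta's profit: π_D = (132 - Q)q_D - (37q_D). Setting ∂π_D/∂q_D = 0: 95 - 2q_D - (q_B + q_W) = 0.
Adding the 3 first-order conditions: 292 − 4Q = 0, so Q = 73.
Back-substituting: q_B = (101 − 73) = 28, q_W = (96 − 73) = 23, q_D = (95 − 73) = 22.

22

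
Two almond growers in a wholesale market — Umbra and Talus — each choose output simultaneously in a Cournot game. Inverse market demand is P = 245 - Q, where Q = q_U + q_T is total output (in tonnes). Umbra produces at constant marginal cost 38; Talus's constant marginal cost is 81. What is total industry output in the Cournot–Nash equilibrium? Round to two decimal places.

Umbra's profit: π_U = (245 - Q)q_U - (38q_U). Setting ∂π_U/∂q_U = 0: 207 - 2q_U - (q_T) = 0.
Talus's first-order condition: 164 - 2q_T - (q_U) = 0.
So q_U = (207 - q_T)/2 and q_T = (164 - q_U)/2.
Solving the pair: q_U = 250/3, q_T = 121/3.
Total output Q = 250/3 + 121/3 = 371/3.

123.67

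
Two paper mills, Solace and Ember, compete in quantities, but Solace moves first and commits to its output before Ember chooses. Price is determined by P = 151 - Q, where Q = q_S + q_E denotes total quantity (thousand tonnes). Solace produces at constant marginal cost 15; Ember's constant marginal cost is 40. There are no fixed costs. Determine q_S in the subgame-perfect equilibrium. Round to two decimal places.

The follower Ember best-responds to any q_S: π_E = (151 - Q)q_E - 40q_E.
∂π_E/∂q_E = 111 - q_S - 2q_E = 0 gives the reaction function q_E = (111 - q_S)/2.
The leader anticipates this reaction. Substituting into P = 151 - Q gives P = 191/2 - (1/2)q_S, so π_S = (191/2 - (1/2)q_S)q_S - 15q_S.
Maximising: ∂π_S/∂q_S = 161/2 - q_S = 0, giving q_S = 161/2.
Then q_E = (111 - 161/2)/2 = 61/4.

80.50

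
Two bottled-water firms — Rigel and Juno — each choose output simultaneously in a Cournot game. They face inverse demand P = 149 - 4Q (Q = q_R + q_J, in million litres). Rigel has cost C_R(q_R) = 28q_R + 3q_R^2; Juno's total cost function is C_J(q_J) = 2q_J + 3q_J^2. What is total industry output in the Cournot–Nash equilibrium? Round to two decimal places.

14.89

Rigel's profit: π_R = (149 - 4Q)q_R - (28q_R + 3q_R²). Setting ∂π_R/∂q_R = 0: 121 - 14q_R - 4(q_J) = 0.
Juno's profit: π_J = (149 - 4Q)q_J - (2q_J + 3q_J²). Setting ∂π_J/∂q_J = 0: 147 - 14q_J - 4(q_R) = 0.
Rearranging gives the reaction functions q_R = (121 - 4q_J)/14 and q_J = (147 - 4q_R)/14.
Solving the pair: q_R = 553/90, q_J = 787/90.
Total output Q = 553/90 + 787/90 = 134/9.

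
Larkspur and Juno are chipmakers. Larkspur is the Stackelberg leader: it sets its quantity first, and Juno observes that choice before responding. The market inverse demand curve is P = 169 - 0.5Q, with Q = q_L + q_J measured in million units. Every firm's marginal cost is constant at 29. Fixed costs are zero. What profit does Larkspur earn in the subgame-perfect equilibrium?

The follower Juno best-responds to any q_L: π_J = (169 - 0.5Q)q_J - 29q_J.
Setting the follower's marginal profit to zero, 140 - (1/2)q_L - q_J = 0, i.e. q_J = (140 - (1/2)q_L).
Larkspur substitutes q_J(q_L) into its own profit: π_L = q_L(169 - (1/2)q_L - (140 - (1/2)q_L)/2) - 29q_L = (99 - (1/4)q_L)q_L - 29q_L.
Leader FOC: 70 - (1/2)q_L = 0, so q_L = 140.
Then q_J = (140 - (1/2)·140) = 70.
Price P = 169 - (1/2)·210 = 64.
Larkspur's profit: (64 - 29)·140 = 4900.

4900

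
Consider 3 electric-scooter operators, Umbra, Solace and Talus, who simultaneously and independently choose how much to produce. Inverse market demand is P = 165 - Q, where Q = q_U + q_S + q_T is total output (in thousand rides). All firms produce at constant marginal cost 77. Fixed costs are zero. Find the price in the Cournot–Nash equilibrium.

Each firm earns π_i = (165 - Q)q_i - 77q_i.
Setting ∂π_i/∂q_i = 0 with rivals' quantities fixed: 88 - 2q_i - Σ_{j≠i} q_j = 0.
By symmetry each firm produces the same amount; substituting Σ_{j≠i} q_j = 2q_i yields q_i = 88/4 = 22.
Total output Q = 66, so price P = 165 - 66 = 99.

99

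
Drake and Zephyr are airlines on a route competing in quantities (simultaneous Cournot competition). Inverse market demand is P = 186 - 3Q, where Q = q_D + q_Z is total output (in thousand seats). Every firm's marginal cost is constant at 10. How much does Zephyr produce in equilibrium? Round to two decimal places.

19.56

Each firm earns π_i = (186 - 3Q)q_i - 10q_i.
Setting ∂π_i/∂q_i = 0 with rivals' quantities fixed: 176 - 6q_i - 3q_j = 0.
By symmetry each firm produces the same amount; substituting q_j = q_i yields q_i = 176/9.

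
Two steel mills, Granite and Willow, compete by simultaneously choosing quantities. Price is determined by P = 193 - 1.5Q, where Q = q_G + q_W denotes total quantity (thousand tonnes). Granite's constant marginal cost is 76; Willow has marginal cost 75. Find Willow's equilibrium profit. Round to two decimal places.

Granite's profit: π_G = (193 - 1.5Q)q_G - (76q_G). Setting ∂π_G/∂q_G = 0: 117 - 3q_G - (3/2)(q_W) = 0.
Willow's profit: π_W = (193 - 1.5Q)q_W - (75q_W). Setting ∂π_W/∂q_W = 0: 118 - 3q_W - (3/2)(q_G) = 0.
Best responses: q_G = (117 - (3/2)q_W)/3, q_W = (118 - (3/2)q_G)/3.
Substituting one into the other gives q_G = 232/9 and q_W = 238/9.
Price P = 193 - (3/2)·(470/9) = 344/3.
Willow's profit: (344/3 - 75)·(238/9) = 1048.9630.

1048.96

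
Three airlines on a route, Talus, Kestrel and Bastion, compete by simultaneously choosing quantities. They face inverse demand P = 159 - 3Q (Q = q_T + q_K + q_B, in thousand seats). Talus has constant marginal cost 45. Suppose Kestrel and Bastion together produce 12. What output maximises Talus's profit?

13

With rivals' combined output fixed at 12, Talus's profit is π_T = (159 - 3·12 - 3q_T)q_T - (45q_T) = (123 - 3q_T)q_T - (45q_T).
∂π_T/∂q_T = 78 - 6q_T = 0, so q_T = 13.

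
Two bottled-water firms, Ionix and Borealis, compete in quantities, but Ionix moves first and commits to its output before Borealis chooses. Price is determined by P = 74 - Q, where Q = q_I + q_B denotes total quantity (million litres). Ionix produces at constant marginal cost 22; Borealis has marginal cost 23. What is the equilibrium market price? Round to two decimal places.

Solve by backward induction. Given q_I, the follower Borealis maximises π_B = (74 - q_I - q_B)q_B - 23q_B.
Follower FOC: 51 - q_I - 2q_B = 0, so q_B(q_I) = (51 - q_I)/2.
Ionix substitutes q_B(q_I) into its own profit: π_I = q_I(74 - q_I - (51 - q_I)/2) - 22q_I = (97/2 - (1/2)q_I)q_I - 22q_I.
Leader FOC: 53/2 - q_I = 0, so q_I = 53/2.
Then q_B = (51 - 53/2)/2 = 49/4.
Total output Q = 155/4, so price P = 74 - 155/4 = 141/4.

35.25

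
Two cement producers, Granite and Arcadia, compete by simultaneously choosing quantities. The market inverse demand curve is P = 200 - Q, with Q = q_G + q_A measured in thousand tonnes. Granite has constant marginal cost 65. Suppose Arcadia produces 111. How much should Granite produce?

12

With the rival's output fixed at 111, Granite's profit is π_G = (200 - 111 - q_G)q_G - (65q_G) = (89 - q_G)q_G - (65q_G).
∂π_G/∂q_G = 24 - 2q_G = 0, so q_G = 12.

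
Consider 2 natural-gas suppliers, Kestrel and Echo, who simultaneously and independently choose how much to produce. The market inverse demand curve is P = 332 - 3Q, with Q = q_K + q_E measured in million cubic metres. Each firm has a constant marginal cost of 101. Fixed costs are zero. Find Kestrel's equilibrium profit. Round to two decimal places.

A representative firm's profit is π_i = q_i(332 - 3Q) - 101q_i.
First-order condition (treating rivals' output as given): 231 - 6q_i - 3q_j = 0.
By symmetry each firm produces the same amount; substituting q_j = q_i yields q_i = 231/9 = 77/3.
Price P = 332 - 3·(154/3) = 178.
Kestrel's profit: (178 - 101)·(77/3) = 1976.3333.

1976.33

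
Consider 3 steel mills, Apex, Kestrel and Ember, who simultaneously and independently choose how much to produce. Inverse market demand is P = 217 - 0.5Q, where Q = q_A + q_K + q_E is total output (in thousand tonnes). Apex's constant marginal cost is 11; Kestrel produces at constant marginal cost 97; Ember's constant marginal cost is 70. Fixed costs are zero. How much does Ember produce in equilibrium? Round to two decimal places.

57.50

Apex's profit: π_A = (217 - 0.5Q)q_A - (11q_A). Setting ∂π_A/∂q_A = 0: 206 - q_A - (1/2)(q_K + q_E) = 0.
Kestrel's profit: π_K = (217 - 0.5Q)q_K - (97q_K). Setting ∂π_K/∂q_K = 0: 120 - q_K - (1/2)(q_A + q_E) = 0.
Ember's profit: π_E = (217 - 0.5Q)q_E - (70q_E). Setting ∂π_E/∂q_E = 0: 147 - q_E - (1/2)(q_A + q_K) = 0.
Adding the 3 conditions: 473 − Q − Q = 0, i.e. Q = 473/2.
Back-substituting: q_A = (206 − 473/4)/(1/2) = 351/2, q_K = (120 − 473/4)/(1/2) = 7/2, q_E = (147 − 473/4)/(1/2) = 115/2.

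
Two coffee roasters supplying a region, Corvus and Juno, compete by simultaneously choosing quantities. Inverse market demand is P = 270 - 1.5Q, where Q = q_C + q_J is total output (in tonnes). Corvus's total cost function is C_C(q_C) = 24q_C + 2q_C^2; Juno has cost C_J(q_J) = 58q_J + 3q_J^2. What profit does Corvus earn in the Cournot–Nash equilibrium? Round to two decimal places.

3409.20

Corvus's profit: π_C = (270 - 1.5Q)q_C - (24q_C + 2q_C²). Setting ∂π_C/∂q_C = 0: 246 - 7q_C - (3/2)(q_J) = 0.
Juno's profit: π_J = (270 - 1.5Q)q_J - (58q_J + 3q_J²). Setting ∂π_J/∂q_J = 0: 212 - 9q_J - (3/2)(q_C) = 0.
So q_C = (246 - (3/2)q_J)/7 and q_J = (212 - (3/2)q_C)/9.
Substituting one into the other gives q_C = 31.2099 and q_J = 18.3539.
Price P = 270 - (3/2)·49.5638 = 195.6543.
Corvus's profit: 195.6543·31.2099 - 24·31.2099 - 2·31.2099² = 3409.1974.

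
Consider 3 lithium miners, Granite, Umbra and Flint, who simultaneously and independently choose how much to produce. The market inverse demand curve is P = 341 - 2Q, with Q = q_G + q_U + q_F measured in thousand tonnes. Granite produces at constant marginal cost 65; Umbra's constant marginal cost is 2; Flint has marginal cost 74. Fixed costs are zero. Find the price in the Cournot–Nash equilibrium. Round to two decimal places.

Granite's profit: π_G = (341 - 2Q)q_G - (65q_G). Setting ∂π_G/∂q_G = 0: 276 - 4q_G - 2(q_U + q_F) = 0.
Umbra's first-order condition: 339 - 4q_U - 2(q_G + q_F) = 0.
Flint's profit: π_F = (341 - 2Q)q_F - (74q_F). Setting ∂π_F/∂q_F = 0: 267 - 4q_F - 2(q_G + q_U) = 0.
Summing all 3 equations gives 882 − 8Q = 0, hence Q = 441/4.
Back-substituting: q_G = (276 − 441/2)/2 = 111/4, q_U = (339 − 441/2)/2 = 237/4, q_F = (267 − 441/2)/2 = 93/4.
Total output Q = 441/4, so price P = 341 - 2·(441/4) = 241/2.

120.50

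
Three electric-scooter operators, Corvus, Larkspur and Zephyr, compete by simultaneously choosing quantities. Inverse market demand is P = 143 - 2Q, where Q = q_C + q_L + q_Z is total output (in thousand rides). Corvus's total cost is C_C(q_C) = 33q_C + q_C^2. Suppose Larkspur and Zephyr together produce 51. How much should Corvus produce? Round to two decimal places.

With rivals' combined output fixed at 51, Corvus's profit is π_C = (143 - 2·51 - 2q_C)q_C - (33q_C + q_C²) = (41 - 2q_C)q_C - (33q_C + q_C²).
∂π_C/∂q_C = 8 - 6q_C = 0, so q_C = 4/3.

1.33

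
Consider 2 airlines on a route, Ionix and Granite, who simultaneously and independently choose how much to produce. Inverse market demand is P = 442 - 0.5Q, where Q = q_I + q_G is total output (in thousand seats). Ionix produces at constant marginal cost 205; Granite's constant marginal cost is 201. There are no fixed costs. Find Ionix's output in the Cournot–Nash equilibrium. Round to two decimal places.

Ionix's profit: π_I = (442 - 0.5Q)q_I - (205q_I). Setting ∂π_I/∂q_I = 0: 237 - q_I - (1/2)(q_G) = 0.
Granite's first-order condition: 241 - q_G - (1/2)(q_I) = 0.
So q_I = (237 - (1/2)q_G) and q_G = (241 - (1/2)q_I).
Substituting one into the other gives q_I = 466/3 and q_G = 490/3.

155.33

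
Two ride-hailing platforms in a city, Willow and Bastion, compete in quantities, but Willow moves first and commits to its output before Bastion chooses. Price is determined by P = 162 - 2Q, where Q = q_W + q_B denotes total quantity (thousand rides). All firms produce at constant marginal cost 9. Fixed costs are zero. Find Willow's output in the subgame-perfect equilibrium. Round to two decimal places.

Solve by backward induction. Given q_W, the follower Bastion maximises π_B = (162 - 2q_W - 2q_B)q_B - 9q_B.
Setting the follower's marginal profit to zero, 153 - 2q_W - 4q_B = 0, i.e. q_B = (153 - 2q_W)/4.
The leader anticipates this reaction. Substituting into P = 162 - 2Q gives P = 171/2 - q_W, so π_W = (171/2 - q_W)q_W - 9q_W.
The leader's first-order condition 153/2 - 2q_W = 0 yields q_W = 153/4.
Then q_B = (153 - 2·(153/4))/4 = 153/8.

38.25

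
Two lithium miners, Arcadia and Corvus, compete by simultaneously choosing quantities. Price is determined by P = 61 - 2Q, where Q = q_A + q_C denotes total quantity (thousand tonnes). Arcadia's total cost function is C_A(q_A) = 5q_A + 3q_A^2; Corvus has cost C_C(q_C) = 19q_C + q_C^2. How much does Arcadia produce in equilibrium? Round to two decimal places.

4.50

Arcadia's profit: π_A = (61 - 2Q)q_A - (5q_A + 3q_A²). Setting ∂π_A/∂q_A = 0: 56 - 10q_A - 2(q_C) = 0.
Corvus's first-order condition: 42 - 6q_C - 2(q_A) = 0.
So q_A = (56 - 2q_C)/10 and q_C = (42 - 2q_A)/6.
Solving the pair: q_A = 9/2, q_C = 11/2.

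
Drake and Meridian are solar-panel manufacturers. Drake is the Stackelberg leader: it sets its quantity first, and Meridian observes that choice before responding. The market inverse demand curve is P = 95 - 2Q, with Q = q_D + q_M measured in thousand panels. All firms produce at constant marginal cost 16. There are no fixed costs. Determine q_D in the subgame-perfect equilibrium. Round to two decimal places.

19.75

The follower Meridian best-responds to any q_D: π_M = (95 - 2Q)q_M - 16q_M.
Follower FOC: 79 - 2q_D - 4q_M = 0, so q_M(q_D) = (79 - 2q_D)/4.
The leader anticipates this reaction. Substituting into P = 95 - 2Q gives P = 111/2 - q_D, so π_D = (111/2 - q_D)q_D - 16q_D.
Leader FOC: 79/2 - 2q_D = 0, so q_D = 79/4.
Then q_M = (79 - 2·(79/4))/4 = 79/8.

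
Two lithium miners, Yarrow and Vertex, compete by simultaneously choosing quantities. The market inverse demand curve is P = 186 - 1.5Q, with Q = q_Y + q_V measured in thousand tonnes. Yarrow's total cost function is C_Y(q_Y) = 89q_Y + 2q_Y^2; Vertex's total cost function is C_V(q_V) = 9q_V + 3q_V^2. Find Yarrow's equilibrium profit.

Yarrow's profit: π_Y = (186 - 1.5Q)q_Y - (89q_Y + 2q_Y²). Setting ∂π_Y/∂q_Y = 0: 97 - 7q_Y - (3/2)(q_V) = 0.
Vertex's first-order condition: 177 - 9q_V - (3/2)(q_Y) = 0.
Rearranging gives the reaction functions q_Y = (97 - (3/2)q_V)/7 and q_V = (177 - (3/2)q_Y)/9.
Solving the pair: q_Y = 10, q_V = 18.
Price P = 186 - (3/2)·28 = 144.
Yarrow's profit: 144·10 - 89·10 - 2·10² = 350.

350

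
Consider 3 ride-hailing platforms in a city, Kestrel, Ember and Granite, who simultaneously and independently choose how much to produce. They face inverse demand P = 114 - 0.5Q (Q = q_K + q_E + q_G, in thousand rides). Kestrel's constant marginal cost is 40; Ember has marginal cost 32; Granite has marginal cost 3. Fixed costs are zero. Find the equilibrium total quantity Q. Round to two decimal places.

133.50

Kestrel's profit: π_K = (114 - 0.5Q)q_K - (40q_K). Setting ∂π_K/∂q_K = 0: 74 - q_K - (1/2)(q_E + q_G) = 0.
Ember's first-order condition: 82 - q_E - (1/2)(q_K + q_G) = 0.
Granite's profit: π_G = (114 - 0.5Q)q_G - (3q_G). Setting ∂π_G/∂q_G = 0: 111 - q_G - (1/2)(q_K + q_E) = 0.
Adding the 3 first-order conditions: 267 − 2Q = 0, so Q = 267/2.
Back-substituting: q_K = (74 − 267/4)/(1/2) = 29/2, q_E = (82 − 267/4)/(1/2) = 61/2, q_G = (111 − 267/4)/(1/2) = 177/2.
Total output Q = 29/2 + 61/2 + 177/2 = 267/2.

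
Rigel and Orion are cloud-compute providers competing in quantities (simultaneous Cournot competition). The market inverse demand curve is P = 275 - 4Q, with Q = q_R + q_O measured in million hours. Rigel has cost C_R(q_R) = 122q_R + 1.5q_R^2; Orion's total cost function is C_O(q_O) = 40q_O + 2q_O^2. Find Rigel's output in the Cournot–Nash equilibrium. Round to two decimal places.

Rigel's profit: π_R = (275 - 4Q)q_R - (122q_R + (3/2)q_R²). Setting ∂π_R/∂q_R = 0: 153 - 11q_R - 4(q_O) = 0.
Orion's profit: π_O = (275 - 4Q)q_O - (40q_O + 2q_O²). Setting ∂π_O/∂q_O = 0: 235 - 12q_O - 4(q_R) = 0.
Rearranging gives the reaction functions q_R = (153 - 4q_O)/11 and q_O = (235 - 4q_R)/12.
Substituting one into the other gives q_R = 224/29 and q_O = 1973/116.

7.72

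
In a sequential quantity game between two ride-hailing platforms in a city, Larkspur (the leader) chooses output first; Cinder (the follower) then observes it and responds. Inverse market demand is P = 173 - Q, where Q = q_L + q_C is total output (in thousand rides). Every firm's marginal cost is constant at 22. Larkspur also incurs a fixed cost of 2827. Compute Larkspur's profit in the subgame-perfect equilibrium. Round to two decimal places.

Solve by backward induction. Given q_L, the follower Cinder maximises π_C = (173 - q_L - q_C)q_C - 22q_C.
∂π_C/∂q_C = 151 - q_L - 2q_C = 0 gives the reaction function q_C = (151 - q_L)/2.
Larkspur substitutes q_C(q_L) into its own profit: π_L = q_L(173 - q_L - (151 - q_L)/2) - 22q_L = (195/2 - (1/2)q_L)q_L - 22q_L.
Maximising: ∂π_L/∂q_L = 151/2 - q_L = 0, giving q_L = 151/2.
Then q_C = (151 - 151/2)/2 = 151/4.
Price P = 173 - 453/4 = 239/4.
Larkspur's profit: (239/4 - 22)·(151/2) - 2827 = 185/8.

23.13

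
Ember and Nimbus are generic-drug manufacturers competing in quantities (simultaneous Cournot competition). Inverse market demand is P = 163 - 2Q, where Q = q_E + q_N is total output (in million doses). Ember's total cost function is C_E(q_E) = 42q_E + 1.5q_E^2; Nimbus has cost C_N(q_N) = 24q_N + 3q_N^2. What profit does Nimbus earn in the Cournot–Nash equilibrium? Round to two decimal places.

613.36

Ember's profit: π_E = (163 - 2Q)q_E - (42q_E + (3/2)q_E²). Setting ∂π_E/∂q_E = 0: 121 - 7q_E - 2(q_N) = 0.
Nimbus's profit: π_N = (163 - 2Q)q_N - (24q_N + 3q_N²). Setting ∂π_N/∂q_N = 0: 139 - 10q_N - 2(q_E) = 0.
So q_E = (121 - 2q_N)/7 and q_N = (139 - 2q_E)/10.
Solving the pair: q_E = 466/33, q_N = 731/66.
Price P = 163 - 2·(1663/66) = 112.6061.
Nimbus's profit: 112.6061·(731/66) - 24·(731/66) - 3(731/66)² = 613.3620.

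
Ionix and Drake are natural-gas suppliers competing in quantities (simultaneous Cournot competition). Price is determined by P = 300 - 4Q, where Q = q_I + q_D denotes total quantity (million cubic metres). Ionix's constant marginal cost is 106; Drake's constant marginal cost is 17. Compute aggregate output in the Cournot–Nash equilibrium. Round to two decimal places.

39.75

Ionix's profit: π_I = (300 - 4Q)q_I - (106q_I). Setting ∂π_I/∂q_I = 0: 194 - 8q_I - 4(q_D) = 0.
Drake's first-order condition: 283 - 8q_D - 4(q_I) = 0.
Rearranging gives the reaction functions q_I = (194 - 4q_D)/8 and q_D = (283 - 4q_I)/8.
Substituting one into the other gives q_I = 35/4 and q_D = 31.
Total output Q = 35/4 + 31 = 159/4.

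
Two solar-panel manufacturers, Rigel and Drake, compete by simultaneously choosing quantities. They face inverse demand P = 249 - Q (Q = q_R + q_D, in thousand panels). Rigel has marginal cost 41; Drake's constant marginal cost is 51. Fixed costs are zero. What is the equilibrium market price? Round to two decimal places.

113.67

Rigel's profit: π_R = (249 - Q)q_R - (41q_R). Setting ∂π_R/∂q_R = 0: 208 - 2q_R - (q_D) = 0.
Drake's first-order condition: 198 - 2q_D - (q_R) = 0.
Rearranging gives the reaction functions q_R = (208 - q_D)/2 and q_D = (198 - q_R)/2.
Solving the pair: q_R = 218/3, q_D = 188/3.
Total output Q = 406/3, so price P = 249 - 406/3 = 341/3.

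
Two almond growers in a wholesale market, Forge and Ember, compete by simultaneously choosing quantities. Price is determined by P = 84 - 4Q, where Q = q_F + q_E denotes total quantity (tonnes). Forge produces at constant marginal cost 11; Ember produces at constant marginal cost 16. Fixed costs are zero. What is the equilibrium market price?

37

Forge's profit: π_F = (84 - 4Q)q_F - (11q_F). Setting ∂π_F/∂q_F = 0: 73 - 8q_F - 4(q_E) = 0.
Ember's profit: π_E = (84 - 4Q)q_E - (16q_E). Setting ∂π_E/∂q_E = 0: 68 - 8q_E - 4(q_F) = 0.
Best responses: q_F = (73 - 4q_E)/8, q_E = (68 - 4q_F)/8.
Substituting one into the other gives q_F = 13/2 and q_E = 21/4.
Total output Q = 47/4, so price P = 84 - 4·(47/4) = 37.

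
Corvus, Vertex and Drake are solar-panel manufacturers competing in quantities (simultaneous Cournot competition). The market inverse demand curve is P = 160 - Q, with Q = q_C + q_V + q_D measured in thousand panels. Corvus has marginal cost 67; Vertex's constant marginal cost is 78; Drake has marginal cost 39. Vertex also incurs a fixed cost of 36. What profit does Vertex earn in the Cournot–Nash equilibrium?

Corvus's profit: π_C = (160 - Q)q_C - (67q_C). Setting ∂π_C/∂q_C = 0: 93 - 2q_C - (q_V + q_D) = 0.
Vertex's profit: π_V = (160 - Q)q_V - (78q_V). Setting ∂π_V/∂q_V = 0: 82 - 2q_V - (q_C + q_D) = 0.
Drake's profit: π_D = (160 - Q)q_D - (39q_D). Setting ∂π_D/∂q_D = 0: 121 - 2q_D - (q_C + q_V) = 0.
Adding the 3 conditions: 296 − 2Q − 2Q = 0, i.e. Q = 74.
Back-substituting: q_C = (93 − 74) = 19, q_V = (82 − 74) = 8, q_D = (121 − 74) = 47.
Price P = 160 - 74 = 86.
Vertex's profit: (86 - 78)·8 - 36 = 28.

28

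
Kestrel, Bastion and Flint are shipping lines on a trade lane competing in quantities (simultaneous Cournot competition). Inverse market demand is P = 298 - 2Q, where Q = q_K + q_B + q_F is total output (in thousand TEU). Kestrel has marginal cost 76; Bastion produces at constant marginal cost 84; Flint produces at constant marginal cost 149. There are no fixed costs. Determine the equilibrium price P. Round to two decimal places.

151.75

Kestrel's profit: π_K = (298 - 2Q)q_K - (76q_K). Setting ∂π_K/∂q_K = 0: 222 - 4q_K - 2(q_B + q_F) = 0.
Bastion's first-order condition: 214 - 4q_B - 2(q_K + q_F) = 0.
Flint's first-order condition: 149 - 4q_F - 2(q_K + q_B) = 0.
Adding the 3 conditions: 585 − 4Q − 4Q = 0, i.e. Q = 585/8.
Back-substituting: q_K = (222 − 585/4)/2 = 303/8, q_B = (214 − 585/4)/2 = 271/8, q_F = (149 − 585/4)/2 = 11/8.
Total output Q = 585/8, so price P = 298 - 2·(585/8) = 607/4.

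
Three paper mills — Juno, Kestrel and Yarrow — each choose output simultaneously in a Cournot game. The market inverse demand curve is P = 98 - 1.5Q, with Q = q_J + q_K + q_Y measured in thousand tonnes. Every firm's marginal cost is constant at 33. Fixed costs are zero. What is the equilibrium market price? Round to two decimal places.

49.25

Each firm earns π_i = (98 - 1.5Q)q_i - 33q_i.
Setting ∂π_i/∂q_i = 0 with rivals' quantities fixed: 65 - 3q_i - (3/2)·Σ_{j≠i} q_j = 0.
With identical firms every q_j equals q_i, so Σ_{j≠i} q_j = 2q_i and 65 = 6q_i, giving q_i = 65/6.
Total output Q = 65/2, so price P = 98 - (3/2)·(65/2) = 197/4.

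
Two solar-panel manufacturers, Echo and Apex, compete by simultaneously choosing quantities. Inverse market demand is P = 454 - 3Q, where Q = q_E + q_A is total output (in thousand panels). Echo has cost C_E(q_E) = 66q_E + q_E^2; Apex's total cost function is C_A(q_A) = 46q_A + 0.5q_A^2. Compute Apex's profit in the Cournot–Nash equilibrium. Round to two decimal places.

Echo's profit: π_E = (454 - 3Q)q_E - (66q_E + q_E²). Setting ∂π_E/∂q_E = 0: 388 - 8q_E - 3(q_A) = 0.
Apex's profit: π_A = (454 - 3Q)q_A - (46q_A + (1/2)q_A²). Setting ∂π_A/∂q_A = 0: 408 - 7q_A - 3(q_E) = 0.
Best responses: q_E = (388 - 3q_A)/8, q_A = (408 - 3q_E)/7.
Solving the pair: q_E = 1492/47, q_A = 44.6809.
Price P = 454 - 3·76.4255 = 224.7234.
Apex's profit: 224.7234·44.6809 - 46·44.6809 - (1/2)·44.6809² = 6987.3246.

6987.32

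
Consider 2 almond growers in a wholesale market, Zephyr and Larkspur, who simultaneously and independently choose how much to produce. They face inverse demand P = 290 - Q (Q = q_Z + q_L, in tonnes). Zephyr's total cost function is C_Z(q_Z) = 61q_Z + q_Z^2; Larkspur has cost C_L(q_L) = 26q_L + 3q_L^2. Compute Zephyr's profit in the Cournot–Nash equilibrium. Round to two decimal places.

5116.80

Zephyr's profit: π_Z = (290 - Q)q_Z - (61q_Z + q_Z²). Setting ∂π_Z/∂q_Z = 0: 229 - 4q_Z - (q_L) = 0.
Larkspur's profit: π_L = (290 - Q)q_L - (26q_L + 3q_L²). Setting ∂π_L/∂q_L = 0: 264 - 8q_L - (q_Z) = 0.
Rearranging gives the reaction functions q_Z = (229 - q_L)/4 and q_L = (264 - q_Z)/8.
Substituting one into the other gives q_Z = 1568/31 and q_L = 827/31.
Price P = 290 - 77.2581 = 212.7419.
Zephyr's profit: 212.7419·(1568/31) - 61·(1568/31) - (1568/31)² = 5116.8033.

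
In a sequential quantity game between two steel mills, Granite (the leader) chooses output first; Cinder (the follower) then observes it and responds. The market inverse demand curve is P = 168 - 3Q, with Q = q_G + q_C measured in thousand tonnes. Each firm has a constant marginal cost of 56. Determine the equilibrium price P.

84

Solve by backward induction. Given q_G, the follower Cinder maximises π_C = (168 - 3q_G - 3q_C)q_C - 56q_C.
∂π_C/∂q_C = 112 - 3q_G - 6q_C = 0 gives the reaction function q_C = (112 - 3q_G)/6.
The leader anticipates this reaction. Substituting into P = 168 - 3Q gives P = 112 - (3/2)q_G, so π_G = (112 - (3/2)q_G)q_G - 56q_G.
Leader FOC: 56 - 3q_G = 0, so q_G = 56/3.
Then q_C = (112 - 3·(56/3))/6 = 28/3.
Total output Q = 28, so price P = 168 - 3·28 = 84.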